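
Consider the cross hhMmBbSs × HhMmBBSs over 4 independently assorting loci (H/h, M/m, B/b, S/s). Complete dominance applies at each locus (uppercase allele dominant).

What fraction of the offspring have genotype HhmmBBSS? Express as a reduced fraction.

P(HhmmBBSS) = 1/64

hhMmBbSs gametes: hMBS×2, hMBs×2, hMbS×2, hMbs×2, hmBS×2, hmBs×2, hmbS×2, hmbs×2
HhMmBBSs gametes: HMBS×2, HMBs×2, HmBS×2, HmBs×2, hMBS×2, hMBs×2, hmBS×2, hmBs×2
hhMmBbSs×HhMmBBSs grid (16·16=256): HhMMBBSS=4 HhMMBBSs=8 HhMMBBss=4 HhMMBbSS=4 HhMMBbSs=8 HhMMBbss=4 HhMmBBSS=8 HhMmBBSs=16 HhMmBBss=8 HhMmBbSS=8 HhMmBbSs=16 HhMmBbss=8 HhmmBBSS=4 HhmmBBSs=8 HhmmBBss=4 HhmmBbSS=4 HhmmBbSs=8 HhmmBbss=4 hhMMBBSS=4 hhMMBBSs=8 hhMMBBss=4 hhMMBbSS=4 hhMMBbSs=8 hhMMBbss=4 hhMmBBSS=8 hhMmBBSs=16 hhMmBBss=8 hhMmBbSS=8 hhMmBbSs=16 hhMmBbss=8 hhmmBBSS=4 hhmmBBSs=8 hhmmBBss=4 hhmmBbSS=4 hhmmBbSs=8 hhmmBbss=4
HhmmBBSS hits 4/256; gcd=4; 4÷4/256÷4 = 1/64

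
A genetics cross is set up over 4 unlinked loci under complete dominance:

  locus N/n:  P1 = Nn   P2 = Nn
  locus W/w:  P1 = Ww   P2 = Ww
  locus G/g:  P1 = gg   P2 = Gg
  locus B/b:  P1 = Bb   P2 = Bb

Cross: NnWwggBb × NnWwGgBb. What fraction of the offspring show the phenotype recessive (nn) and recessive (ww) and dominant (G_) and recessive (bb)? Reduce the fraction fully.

NnWwggBb gametes: NWgB×2, NWgb×2, NwgB×2, Nwgb×2, nWgB×2, nWgb×2, nwgB×2, nwgb×2
NnWwGgBb gametes: NWGB×1, NWGb×1, NWgB×1, NWgb×1, NwGB×1, NwGb×1, NwgB×1, Nwgb×1, nWGB×1, nWGb×1, nWgB×1, nWgb×1, nwGB×1, nwGb×1, nwgB×1, nwgb×1
NnWwggBb×NnWwGgBb grid (16·16=256): NNWWGgBB=2 NNWWGgBb=4 NNWWGgbb=2 NNWWggBB=2 NNWWggBb=4 NNWWggbb=2 NNWwGgBB=4 NNWwGgBb=8 NNWwGgbb=4 NNWwggBB=4 NNWwggBb=8 NNWwggbb=4 NNwwGgBB=2 NNwwGgBb=4 NNwwGgbb=2 NNwwggBB=2 NNwwggBb=4 NNwwggbb=2 NnWWGgBB=4 NnWWGgBb=8 NnWWGgbb=4 NnWWggBB=4 NnWWggBb=8 NnWWggbb=4 NnWwGgBB=8 NnWwGgBb=16 NnWwGgbb=8 NnWwggBB=8 NnWwggBb=16 NnWwggbb=8 NnwwGgBB=4 NnwwGgBb=8 NnwwGgbb=4 NnwwggBB=4 NnwwggBb=8 Nnwwggbb=4 nnWWGgBB=2 nnWWGgBb=4 nnWWGgbb=2 nnWWggBB=2 nnWWggBb=4 nnWWggbb=2 nnWwGgBB=4 nnWwGgBb=8 nnWwGgbb=4 nnWwggBB=4 nnWwggBb=8 nnWwggbb=4 nnwwGgBB=2 nnwwGgBb=4 nnwwGgbb=2 nnwwggBB=2 nnwwggBb=4 nnwwggbb=2
nn ww G_ bb hits 2/256; gcd=2; 2÷2/256÷2 = 1/128

P(nn ww G_ bb) = 1/128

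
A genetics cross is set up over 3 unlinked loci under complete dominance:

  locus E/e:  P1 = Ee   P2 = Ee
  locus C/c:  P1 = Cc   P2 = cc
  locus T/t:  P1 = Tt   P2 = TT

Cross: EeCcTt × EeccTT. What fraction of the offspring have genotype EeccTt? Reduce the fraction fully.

P(EeccTt) = 1/8

EeCcTt gametes: ECT×1, ECt×1, EcT×1, Ect×1, eCT×1, eCt×1, ecT×1, ect×1
EeccTT gametes: EcT×4, ecT×4
EeCcTt×EeccTT grid (8·8=64): EECcTT=4 EECcTt=4 EEccTT=4 EEccTt=4 EeCcTT=8 EeCcTt=8 EeccTT=8 EeccTt=8 eeCcTT=4 eeCcTt=4 eeccTT=4 eeccTt=4
EeccTt hits 8/64; gcd=8; 8÷8/64÷8 = 1/8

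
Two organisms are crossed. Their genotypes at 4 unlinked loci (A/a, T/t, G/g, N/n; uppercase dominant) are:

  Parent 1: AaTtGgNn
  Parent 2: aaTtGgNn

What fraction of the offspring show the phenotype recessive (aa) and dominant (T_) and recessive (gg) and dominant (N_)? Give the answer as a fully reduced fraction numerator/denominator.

P(aa T_ gg N_) = 9/128

AaTtGgNn gametes: ATGN×1, ATGn×1, ATgN×1, ATgn×1, AtGN×1, AtGn×1, AtgN×1, Atgn×1, aTGN×1, aTGn×1, aTgN×1, aTgn×1, atGN×1, atGn×1, atgN×1, atgn×1
aaTtGgNn gametes: aTGN×2, aTGn×2, aTgN×2, aTgn×2, atGN×2, atGn×2, atgN×2, atgn×2
AaTtGgNn×aaTtGgNn grid (16·16=256): AaTTGGNN=2 AaTTGGNn=4 AaTTGGnn=2 AaTTGgNN=4 AaTTGgNn=8 AaTTGgnn=4 AaTTggNN=2 AaTTggNn=4 AaTTggnn=2 AaTtGGNN=4 AaTtGGNn=8 AaTtGGnn=4 AaTtGgNN=8 AaTtGgNn=16 AaTtGgnn=8 AaTtggNN=4 AaTtggNn=8 AaTtggnn=4 AattGGNN=2 AattGGNn=4 AattGGnn=2 AattGgNN=4 AattGgNn=8 AattGgnn=4 AattggNN=2 AattggNn=4 Aattggnn=2 aaTTGGNN=2 aaTTGGNn=4 aaTTGGnn=2 aaTTGgNN=4 aaTTGgNn=8 aaTTGgnn=4 aaTTggNN=2 aaTTggNn=4 aaTTggnn=2 aaTtGGNN=4 aaTtGGNn=8 aaTtGGnn=4 aaTtGgNN=8 aaTtGgNn=16 aaTtGgnn=8 aaTtggNN=4 aaTtggNn=8 aaTtggnn=4 aattGGNN=2 aattGGNn=4 aattGGnn=2 aattGgNN=4 aattGgNn=8 aattGgnn=4 aattggNN=2 aattggNn=4 aattggnn=2
aa T_ gg N_ hits 18/256; gcd=2; 18÷2/256÷2 = 9/128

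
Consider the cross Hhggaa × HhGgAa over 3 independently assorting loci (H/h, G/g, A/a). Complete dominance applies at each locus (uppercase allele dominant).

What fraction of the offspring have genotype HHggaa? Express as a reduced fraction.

P(HHggaa) = 1/16

Hhggaa gametes: Hga×4, hga×4
HhGgAa gametes: HGA×1, HGa×1, HgA×1, Hga×1, hGA×1, hGa×1, hgA×1, hga×1
Hhggaa×HhGgAa grid (8·8=64): HHGgAa=4 HHGgaa=4 HHggAa=4 HHggaa=4 HhGgAa=8 HhGgaa=8 HhggAa=8 Hhggaa=8 hhGgAa=4 hhGgaa=4 hhggAa=4 hhggaa=4
HHggaa hits 4/64; gcd=4; 4÷4/64÷4 = 1/16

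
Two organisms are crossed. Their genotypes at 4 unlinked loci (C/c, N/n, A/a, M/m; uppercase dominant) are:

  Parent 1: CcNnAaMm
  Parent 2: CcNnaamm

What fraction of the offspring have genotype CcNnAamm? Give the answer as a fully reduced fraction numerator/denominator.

CcNnAaMm gametes: CNAM×1, CNAm×1, CNaM×1, CNam×1, CnAM×1, CnAm×1, CnaM×1, Cnam×1, cNAM×1, cNAm×1, cNaM×1, cNam×1, cnAM×1, cnAm×1, cnaM×1, cnam×1
CcNnaamm gametes: CNam×4, Cnam×4, cNam×4, cnam×4
CcNnAaMm×CcNnaamm grid (16·16=256): CCNNAaMm=4 CCNNAamm=4 CCNNaaMm=4 CCNNaamm=4 CCNnAaMm=8 CCNnAamm=8 CCNnaaMm=8 CCNnaamm=8 CCnnAaMm=4 CCnnAamm=4 CCnnaaMm=4 CCnnaamm=4 CcNNAaMm=8 CcNNAamm=8 CcNNaaMm=8 CcNNaamm=8 CcNnAaMm=16 CcNnAamm=16 CcNnaaMm=16 CcNnaamm=16 CcnnAaMm=8 CcnnAamm=8 CcnnaaMm=8 Ccnnaamm=8 ccNNAaMm=4 ccNNAamm=4 ccNNaaMm=4 ccNNaamm=4 ccNnAaMm=8 ccNnAamm=8 ccNnaaMm=8 ccNnaamm=8 ccnnAaMm=4 ccnnAamm=4 ccnnaaMm=4 ccnnaamm=4
CcNnAamm hits 16/256; gcd=16; 16÷16/256÷16 = 1/16

P(CcNnAamm) = 1/16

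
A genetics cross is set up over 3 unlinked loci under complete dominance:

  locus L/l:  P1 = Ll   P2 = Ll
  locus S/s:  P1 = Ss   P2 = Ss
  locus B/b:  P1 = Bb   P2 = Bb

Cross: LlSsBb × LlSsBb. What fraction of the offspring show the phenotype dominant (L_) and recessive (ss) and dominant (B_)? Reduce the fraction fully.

P(L_ ss B_) = 9/64

LlSsBb gametes: LSB×1, LSb×1, LsB×1, Lsb×1, lSB×1, lSb×1, lsB×1, lsb×1
LlSsBb gametes: LSB×1, LSb×1, LsB×1, Lsb×1, lSB×1, lSb×1, lsB×1, lsb×1
LlSsBb×LlSsBb grid (8·8=64): LLSSBB=1 LLSSBb=2 LLSSbb=1 LLSsBB=2 LLSsBb=4 LLSsbb=2 LLssBB=1 LLssBb=2 LLssbb=1 LlSSBB=2 LlSSBb=4 LlSSbb=2 LlSsBB=4 LlSsBb=8 LlSsbb=4 LlssBB=2 LlssBb=4 Llssbb=2 llSSBB=1 llSSBb=2 llSSbb=1 llSsBB=2 llSsBb=4 llSsbb=2 llssBB=1 llssBb=2 llssbb=1
L_ ss B_ hits 9/64; gcd=1; 9÷1/64÷1 = 9/64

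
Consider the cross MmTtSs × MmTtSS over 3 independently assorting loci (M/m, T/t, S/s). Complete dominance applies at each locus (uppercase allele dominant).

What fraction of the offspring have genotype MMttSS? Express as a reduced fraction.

MmTtSs gametes: MTS×1, MTs×1, MtS×1, Mts×1, mTS×1, mTs×1, mtS×1, mts×1
MmTtSS gametes: MTS×2, MtS×2, mTS×2, mtS×2
MmTtSs×MmTtSS grid (8·8=64): MMTTSS=2 MMTTSs=2 MMTtSS=4 MMTtSs=4 MMttSS=2 MMttSs=2 MmTTSS=4 MmTTSs=4 MmTtSS=8 MmTtSs=8 MmttSS=4 MmttSs=4 mmTTSS=2 mmTTSs=2 mmTtSS=4 mmTtSs=4 mmttSS=2 mmttSs=2
MMttSS hits 2/64; gcd=2; 2÷2/64÷2 = 1/32

P(MMttSS) = 1/32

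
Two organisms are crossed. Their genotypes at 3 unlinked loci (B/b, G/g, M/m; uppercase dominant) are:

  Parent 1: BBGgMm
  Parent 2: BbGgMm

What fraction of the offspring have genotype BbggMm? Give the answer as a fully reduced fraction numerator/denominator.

BBGgMm gametes: BGM×2, BGm×2, BgM×2, Bgm×2
BbGgMm gametes: BGM×1, BGm×1, BgM×1, Bgm×1, bGM×1, bGm×1, bgM×1, bgm×1
BBGgMm×BbGgMm grid (8·8=64): BBGGMM=2 BBGGMm=4 BBGGmm=2 BBGgMM=4 BBGgMm=8 BBGgmm=4 BBggMM=2 BBggMm=4 BBggmm=2 BbGGMM=2 BbGGMm=4 BbGGmm=2 BbGgMM=4 BbGgMm=8 BbGgmm=4 BbggMM=2 BbggMm=4 Bbggmm=2
BbggMm hits 4/64; gcd=4; 4÷4/64÷4 = 1/16

P(BbggMm) = 1/16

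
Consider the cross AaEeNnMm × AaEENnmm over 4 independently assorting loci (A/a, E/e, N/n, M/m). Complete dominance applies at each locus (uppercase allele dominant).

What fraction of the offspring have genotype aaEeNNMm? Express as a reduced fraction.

AaEeNnMm gametes: AENM×1, AENm×1, AEnM×1, AEnm×1, AeNM×1, AeNm×1, AenM×1, Aenm×1, aENM×1, aENm×1, aEnM×1, aEnm×1, aeNM×1, aeNm×1, aenM×1, aenm×1
AaEENnmm gametes: AENm×4, AEnm×4, aENm×4, aEnm×4
AaEeNnMm×AaEENnmm grid (16·16=256): AAEENNMm=4 AAEENNmm=4 AAEENnMm=8 AAEENnmm=8 AAEEnnMm=4 AAEEnnmm=4 AAEeNNMm=4 AAEeNNmm=4 AAEeNnMm=8 AAEeNnmm=8 AAEennMm=4 AAEennmm=4 AaEENNMm=8 AaEENNmm=8 AaEENnMm=16 AaEENnmm=16 AaEEnnMm=8 AaEEnnmm=8 AaEeNNMm=8 AaEeNNmm=8 AaEeNnMm=16 AaEeNnmm=16 AaEennMm=8 AaEennmm=8 aaEENNMm=4 aaEENNmm=4 aaEENnMm=8 aaEENnmm=8 aaEEnnMm=4 aaEEnnmm=4 aaEeNNMm=4 aaEeNNmm=4 aaEeNnMm=8 aaEeNnmm=8 aaEennMm=4 aaEennmm=4
aaEeNNMm hits 4/256; gcd=4; 4÷4/256÷4 = 1/64

P(aaEeNNMm) = 1/64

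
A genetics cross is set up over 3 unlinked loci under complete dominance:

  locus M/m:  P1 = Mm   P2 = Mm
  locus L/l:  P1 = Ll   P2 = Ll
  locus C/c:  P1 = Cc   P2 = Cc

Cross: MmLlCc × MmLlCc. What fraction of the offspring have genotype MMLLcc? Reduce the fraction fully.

P(MMLLcc) = 1/64

MmLlCc gametes: MLC×1, MLc×1, MlC×1, Mlc×1, mLC×1, mLc×1, mlC×1, mlc×1
MmLlCc gametes: MLC×1, MLc×1, MlC×1, Mlc×1, mLC×1, mLc×1, mlC×1, mlc×1
MmLlCc×MmLlCc grid (8·8=64): MMLLCC=1 MMLLCc=2 MMLLcc=1 MMLlCC=2 MMLlCc=4 MMLlcc=2 MMllCC=1 MMllCc=2 MMllcc=1 MmLLCC=2 MmLLCc=4 MmLLcc=2 MmLlCC=4 MmLlCc=8 MmLlcc=4 MmllCC=2 MmllCc=4 Mmllcc=2 mmLLCC=1 mmLLCc=2 mmLLcc=1 mmLlCC=2 mmLlCc=4 mmLlcc=2 mmllCC=1 mmllCc=2 mmllcc=1
MMLLcc hits 1/64; gcd=1; 1÷1/64÷1 = 1/64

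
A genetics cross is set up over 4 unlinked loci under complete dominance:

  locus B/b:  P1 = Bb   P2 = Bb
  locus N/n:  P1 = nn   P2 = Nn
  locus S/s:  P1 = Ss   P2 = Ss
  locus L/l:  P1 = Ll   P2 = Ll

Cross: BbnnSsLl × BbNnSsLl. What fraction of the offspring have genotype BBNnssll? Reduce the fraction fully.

BbnnSsLl gametes: BnSL×2, BnSl×2, BnsL×2, Bnsl×2, bnSL×2, bnSl×2, bnsL×2, bnsl×2
BbNnSsLl gametes: BNSL×1, BNSl×1, BNsL×1, BNsl×1, BnSL×1, BnSl×1, BnsL×1, Bnsl×1, bNSL×1, bNSl×1, bNsL×1, bNsl×1, bnSL×1, bnSl×1, bnsL×1, bnsl×1
BbnnSsLl×BbNnSsLl grid (16·16=256): BBNnSSLL=2 BBNnSSLl=4 BBNnSSll=2 BBNnSsLL=4 BBNnSsLl=8 BBNnSsll=4 BBNnssLL=2 BBNnssLl=4 BBNnssll=2 BBnnSSLL=2 BBnnSSLl=4 BBnnSSll=2 BBnnSsLL=4 BBnnSsLl=8 BBnnSsll=4 BBnnssLL=2 BBnnssLl=4 BBnnssll=2 BbNnSSLL=4 BbNnSSLl=8 BbNnSSll=4 BbNnSsLL=8 BbNnSsLl=16 BbNnSsll=8 BbNnssLL=4 BbNnssLl=8 BbNnssll=4 BbnnSSLL=4 BbnnSSLl=8 BbnnSSll=4 BbnnSsLL=8 BbnnSsLl=16 BbnnSsll=8 BbnnssLL=4 BbnnssLl=8 Bbnnssll=4 bbNnSSLL=2 bbNnSSLl=4 bbNnSSll=2 bbNnSsLL=4 bbNnSsLl=8 bbNnSsll=4 bbNnssLL=2 bbNnssLl=4 bbNnssll=2 bbnnSSLL=2 bbnnSSLl=4 bbnnSSll=2 bbnnSsLL=4 bbnnSsLl=8 bbnnSsll=4 bbnnssLL=2 bbnnssLl=4 bbnnssll=2
BBNnssll hits 2/256; gcd=2; 2÷2/256÷2 = 1/128

P(BBNnssll) = 1/128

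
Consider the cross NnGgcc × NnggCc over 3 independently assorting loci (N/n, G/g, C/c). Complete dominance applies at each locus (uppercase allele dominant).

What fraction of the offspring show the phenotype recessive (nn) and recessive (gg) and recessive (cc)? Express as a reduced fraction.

P(nn gg cc) = 1/16

NnGgcc gametes: NGc×2, Ngc×2, nGc×2, ngc×2
NnggCc gametes: NgC×2, Ngc×2, ngC×2, ngc×2
NnGgcc×NnggCc grid (8·8=64): NNGgCc=4 NNGgcc=4 NNggCc=4 NNggcc=4 NnGgCc=8 NnGgcc=8 NnggCc=8 Nnggcc=8 nnGgCc=4 nnGgcc=4 nnggCc=4 nnggcc=4
nn gg cc hits 4/64; gcd=4; 4÷4/64÷4 = 1/16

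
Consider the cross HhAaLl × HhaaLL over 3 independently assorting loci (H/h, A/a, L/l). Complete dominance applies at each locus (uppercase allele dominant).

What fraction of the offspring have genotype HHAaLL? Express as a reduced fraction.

HhAaLl gametes: HAL×1, HAl×1, HaL×1, Hal×1, hAL×1, hAl×1, haL×1, hal×1
HhaaLL gametes: HaL×4, haL×4
HhAaLl×HhaaLL grid (8·8=64): HHAaLL=4 HHAaLl=4 HHaaLL=4 HHaaLl=4 HhAaLL=8 HhAaLl=8 HhaaLL=8 HhaaLl=8 hhAaLL=4 hhAaLl=4 hhaaLL=4 hhaaLl=4
HHAaLL hits 4/64; gcd=4; 4÷4/64÷4 = 1/16

P(HHAaLL) = 1/16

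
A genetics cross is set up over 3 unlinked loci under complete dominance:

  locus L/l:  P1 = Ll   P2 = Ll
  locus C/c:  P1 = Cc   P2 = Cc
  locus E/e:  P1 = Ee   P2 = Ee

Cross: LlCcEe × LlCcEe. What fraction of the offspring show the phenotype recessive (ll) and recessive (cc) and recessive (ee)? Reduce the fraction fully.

LlCcEe gametes: LCE×1, LCe×1, LcE×1, Lce×1, lCE×1, lCe×1, lcE×1, lce×1
LlCcEe gametes: LCE×1, LCe×1, LcE×1, Lce×1, lCE×1, lCe×1, lcE×1, lce×1
LlCcEe×LlCcEe grid (8·8=64): LLCCEE=1 LLCCEe=2 LLCCee=1 LLCcEE=2 LLCcEe=4 LLCcee=2 LLccEE=1 LLccEe=2 LLccee=1 LlCCEE=2 LlCCEe=4 LlCCee=2 LlCcEE=4 LlCcEe=8 LlCcee=4 LlccEE=2 LlccEe=4 Llccee=2 llCCEE=1 llCCEe=2 llCCee=1 llCcEE=2 llCcEe=4 llCcee=2 llccEE=1 llccEe=2 llccee=1
ll cc ee hits 1/64; gcd=1; 1÷1/64÷1 = 1/64

P(ll cc ee) = 1/64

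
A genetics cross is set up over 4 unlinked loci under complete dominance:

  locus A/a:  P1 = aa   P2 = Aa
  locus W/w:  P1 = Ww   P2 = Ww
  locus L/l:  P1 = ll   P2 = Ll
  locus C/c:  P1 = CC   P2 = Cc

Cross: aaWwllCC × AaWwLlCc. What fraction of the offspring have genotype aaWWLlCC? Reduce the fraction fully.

P(aaWWLlCC) = 1/32

aaWwllCC gametes: aWlC×8, awlC×8
AaWwLlCc gametes: AWLC×1, AWLc×1, AWlC×1, AWlc×1, AwLC×1, AwLc×1, AwlC×1, Awlc×1, aWLC×1, aWLc×1, aWlC×1, aWlc×1, awLC×1, awLc×1, awlC×1, awlc×1
aaWwllCC×AaWwLlCc grid (16·16=256): AaWWLlCC=8 AaWWLlCc=8 AaWWllCC=8 AaWWllCc=8 AaWwLlCC=16 AaWwLlCc=16 AaWwllCC=16 AaWwllCc=16 AawwLlCC=8 AawwLlCc=8 AawwllCC=8 AawwllCc=8 aaWWLlCC=8 aaWWLlCc=8 aaWWllCC=8 aaWWllCc=8 aaWwLlCC=16 aaWwLlCc=16 aaWwllCC=16 aaWwllCc=16 aawwLlCC=8 aawwLlCc=8 aawwllCC=8 aawwllCc=8
aaWWLlCC hits 8/256; gcd=8; 8÷8/256÷8 = 1/32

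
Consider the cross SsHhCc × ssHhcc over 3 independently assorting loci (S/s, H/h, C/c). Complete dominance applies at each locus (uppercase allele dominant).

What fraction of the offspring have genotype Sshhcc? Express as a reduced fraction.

P(Sshhcc) = 1/16

SsHhCc gametes: SHC×1, SHc×1, ShC×1, Shc×1, sHC×1, sHc×1, shC×1, shc×1
ssHhcc gametes: sHc×4, shc×4
SsHhCc×ssHhcc grid (8·8=64): SsHHCc=4 SsHHcc=4 SsHhCc=8 SsHhcc=8 SshhCc=4 Sshhcc=4 ssHHCc=4 ssHHcc=4 ssHhCc=8 ssHhcc=8 sshhCc=4 sshhcc=4
Sshhcc hits 4/64; gcd=4; 4÷4/64÷4 = 1/16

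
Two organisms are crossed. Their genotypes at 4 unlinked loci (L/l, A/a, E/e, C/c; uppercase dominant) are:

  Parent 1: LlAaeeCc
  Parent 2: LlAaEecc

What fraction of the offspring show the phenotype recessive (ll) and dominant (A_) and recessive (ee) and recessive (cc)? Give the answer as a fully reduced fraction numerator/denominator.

P(ll A_ ee cc) = 3/64

LlAaeeCc gametes: LAeC×2, LAec×2, LaeC×2, Laec×2, lAeC×2, lAec×2, laeC×2, laec×2
LlAaEecc gametes: LAEc×2, LAec×2, LaEc×2, Laec×2, lAEc×2, lAec×2, laEc×2, laec×2
LlAaeeCc×LlAaEecc grid (16·16=256): LLAAEeCc=4 LLAAEecc=4 LLAAeeCc=4 LLAAeecc=4 LLAaEeCc=8 LLAaEecc=8 LLAaeeCc=8 LLAaeecc=8 LLaaEeCc=4 LLaaEecc=4 LLaaeeCc=4 LLaaeecc=4 LlAAEeCc=8 LlAAEecc=8 LlAAeeCc=8 LlAAeecc=8 LlAaEeCc=16 LlAaEecc=16 LlAaeeCc=16 LlAaeecc=16 LlaaEeCc=8 LlaaEecc=8 LlaaeeCc=8 Llaaeecc=8 llAAEeCc=4 llAAEecc=4 llAAeeCc=4 llAAeecc=4 llAaEeCc=8 llAaEecc=8 llAaeeCc=8 llAaeecc=8 llaaEeCc=4 llaaEecc=4 llaaeeCc=4 llaaeecc=4
ll A_ ee cc hits 12/256; gcd=4; 12÷4/256÷4 = 3/64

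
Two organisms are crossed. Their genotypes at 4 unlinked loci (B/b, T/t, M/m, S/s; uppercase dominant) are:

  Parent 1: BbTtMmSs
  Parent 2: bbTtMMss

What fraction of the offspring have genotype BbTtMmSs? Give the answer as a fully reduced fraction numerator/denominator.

BbTtMmSs gametes: BTMS×1, BTMs×1, BTmS×1, BTms×1, BtMS×1, BtMs×1, BtmS×1, Btms×1, bTMS×1, bTMs×1, bTmS×1, bTms×1, btMS×1, btMs×1, btmS×1, btms×1
bbTtMMss gametes: bTMs×8, btMs×8
BbTtMmSs×bbTtMMss grid (16·16=256): BbTTMMSs=8 BbTTMMss=8 BbTTMmSs=8 BbTTMmss=8 BbTtMMSs=16 BbTtMMss=16 BbTtMmSs=16 BbTtMmss=16 BbttMMSs=8 BbttMMss=8 BbttMmSs=8 BbttMmss=8 bbTTMMSs=8 bbTTMMss=8 bbTTMmSs=8 bbTTMmss=8 bbTtMMSs=16 bbTtMMss=16 bbTtMmSs=16 bbTtMmss=16 bbttMMSs=8 bbttMMss=8 bbttMmSs=8 bbttMmss=8
BbTtMmSs hits 16/256; gcd=16; 16÷16/256÷16 = 1/16

P(BbTtMmSs) = 1/16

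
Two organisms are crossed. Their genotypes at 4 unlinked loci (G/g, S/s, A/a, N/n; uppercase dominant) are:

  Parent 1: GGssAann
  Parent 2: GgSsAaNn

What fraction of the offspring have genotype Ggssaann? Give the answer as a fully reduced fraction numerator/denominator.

P(Ggssaann) = 1/32

GGssAann gametes: GsAn×8, Gsan×8
GgSsAaNn gametes: GSAN×1, GSAn×1, GSaN×1, GSan×1, GsAN×1, GsAn×1, GsaN×1, Gsan×1, gSAN×1, gSAn×1, gSaN×1, gSan×1, gsAN×1, gsAn×1, gsaN×1, gsan×1
GGssAann×GgSsAaNn grid (16·16=256): GGSsAANn=8 GGSsAAnn=8 GGSsAaNn=16 GGSsAann=16 GGSsaaNn=8 GGSsaann=8 GGssAANn=8 GGssAAnn=8 GGssAaNn=16 GGssAann=16 GGssaaNn=8 GGssaann=8 GgSsAANn=8 GgSsAAnn=8 GgSsAaNn=16 GgSsAann=16 GgSsaaNn=8 GgSsaann=8 GgssAANn=8 GgssAAnn=8 GgssAaNn=16 GgssAann=16 GgssaaNn=8 Ggssaann=8
Ggssaann hits 8/256; gcd=8; 8÷8/256÷8 = 1/32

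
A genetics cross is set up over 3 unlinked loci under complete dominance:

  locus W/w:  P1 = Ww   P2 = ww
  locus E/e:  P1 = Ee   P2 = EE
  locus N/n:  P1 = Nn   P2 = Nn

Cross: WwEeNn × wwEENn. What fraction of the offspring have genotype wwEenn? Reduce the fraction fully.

P(wwEenn) = 1/16

WwEeNn gametes: WEN×1, WEn×1, WeN×1, Wen×1, wEN×1, wEn×1, weN×1, wen×1
wwEENn gametes: wEN×4, wEn×4
WwEeNn×wwEENn grid (8·8=64): WwEENN=4 WwEENn=8 WwEEnn=4 WwEeNN=4 WwEeNn=8 WwEenn=4 wwEENN=4 wwEENn=8 wwEEnn=4 wwEeNN=4 wwEeNn=8 wwEenn=4
wwEenn hits 4/64; gcd=4; 4÷4/64÷4 = 1/16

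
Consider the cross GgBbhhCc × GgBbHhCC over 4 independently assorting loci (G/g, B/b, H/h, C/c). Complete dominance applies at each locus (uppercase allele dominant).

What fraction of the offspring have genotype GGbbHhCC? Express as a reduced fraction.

GgBbhhCc gametes: GBhC×2, GBhc×2, GbhC×2, Gbhc×2, gBhC×2, gBhc×2, gbhC×2, gbhc×2
GgBbHhCC gametes: GBHC×2, GBhC×2, GbHC×2, GbhC×2, gBHC×2, gBhC×2, gbHC×2, gbhC×2
GgBbhhCc×GgBbHhCC grid (16·16=256): GGBBHhCC=4 GGBBHhCc=4 GGBBhhCC=4 GGBBhhCc=4 GGBbHhCC=8 GGBbHhCc=8 GGBbhhCC=8 GGBbhhCc=8 GGbbHhCC=4 GGbbHhCc=4 GGbbhhCC=4 GGbbhhCc=4 GgBBHhCC=8 GgBBHhCc=8 GgBBhhCC=8 GgBBhhCc=8 GgBbHhCC=16 GgBbHhCc=16 GgBbhhCC=16 GgBbhhCc=16 GgbbHhCC=8 GgbbHhCc=8 GgbbhhCC=8 GgbbhhCc=8 ggBBHhCC=4 ggBBHhCc=4 ggBBhhCC=4 ggBBhhCc=4 ggBbHhCC=8 ggBbHhCc=8 ggBbhhCC=8 ggBbhhCc=8 ggbbHhCC=4 ggbbHhCc=4 ggbbhhCC=4 ggbbhhCc=4
GGbbHhCC hits 4/256; gcd=4; 4÷4/256÷4 = 1/64

P(GGbbHhCC) = 1/64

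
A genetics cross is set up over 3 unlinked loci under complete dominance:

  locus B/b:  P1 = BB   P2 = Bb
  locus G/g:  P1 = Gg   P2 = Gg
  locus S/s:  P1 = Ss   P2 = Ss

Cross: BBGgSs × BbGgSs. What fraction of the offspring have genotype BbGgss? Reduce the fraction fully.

BBGgSs gametes: BGS×2, BGs×2, BgS×2, Bgs×2
BbGgSs gametes: BGS×1, BGs×1, BgS×1, Bgs×1, bGS×1, bGs×1, bgS×1, bgs×1
BBGgSs×BbGgSs grid (8·8=64): BBGGSS=2 BBGGSs=4 BBGGss=2 BBGgSS=4 BBGgSs=8 BBGgss=4 BBggSS=2 BBggSs=4 BBggss=2 BbGGSS=2 BbGGSs=4 BbGGss=2 BbGgSS=4 BbGgSs=8 BbGgss=4 BbggSS=2 BbggSs=4 Bbggss=2
BbGgss hits 4/64; gcd=4; 4÷4/64÷4 = 1/16

P(BbGgss) = 1/16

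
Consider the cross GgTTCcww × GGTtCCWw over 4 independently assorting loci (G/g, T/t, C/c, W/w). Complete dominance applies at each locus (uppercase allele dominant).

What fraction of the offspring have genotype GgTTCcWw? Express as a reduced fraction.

P(GgTTCcWw) = 1/16

GgTTCcww gametes: GTCw×4, GTcw×4, gTCw×4, gTcw×4
GGTtCCWw gametes: GTCW×4, GTCw×4, GtCW×4, GtCw×4
GgTTCcww×GGTtCCWw grid (16·16=256): GGTTCCWw=16 GGTTCCww=16 GGTTCcWw=16 GGTTCcww=16 GGTtCCWw=16 GGTtCCww=16 GGTtCcWw=16 GGTtCcww=16 GgTTCCWw=16 GgTTCCww=16 GgTTCcWw=16 GgTTCcww=16 GgTtCCWw=16 GgTtCCww=16 GgTtCcWw=16 GgTtCcww=16
GgTTCcWw hits 16/256; gcd=16; 16÷16/256÷16 = 1/16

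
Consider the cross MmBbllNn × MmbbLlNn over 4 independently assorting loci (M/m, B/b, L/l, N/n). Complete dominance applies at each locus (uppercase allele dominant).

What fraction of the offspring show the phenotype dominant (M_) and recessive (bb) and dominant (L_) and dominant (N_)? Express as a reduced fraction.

MmBbllNn gametes: MBlN×2, MBln×2, MblN×2, Mbln×2, mBlN×2, mBln×2, mblN×2, mbln×2
MmbbLlNn gametes: MbLN×2, MbLn×2, MblN×2, Mbln×2, mbLN×2, mbLn×2, mblN×2, mbln×2
MmBbllNn×MmbbLlNn grid (16·16=256): MMBbLlNN=4 MMBbLlNn=8 MMBbLlnn=4 MMBbllNN=4 MMBbllNn=8 MMBbllnn=4 MMbbLlNN=4 MMbbLlNn=8 MMbbLlnn=4 MMbbllNN=4 MMbbllNn=8 MMbbllnn=4 MmBbLlNN=8 MmBbLlNn=16 MmBbLlnn=8 MmBbllNN=8 MmBbllNn=16 MmBbllnn=8 MmbbLlNN=8 MmbbLlNn=16 MmbbLlnn=8 MmbbllNN=8 MmbbllNn=16 Mmbbllnn=8 mmBbLlNN=4 mmBbLlNn=8 mmBbLlnn=4 mmBbllNN=4 mmBbllNn=8 mmBbllnn=4 mmbbLlNN=4 mmbbLlNn=8 mmbbLlnn=4 mmbbllNN=4 mmbbllNn=8 mmbbllnn=4
M_ bb L_ N_ hits 36/256; gcd=4; 36÷4/256÷4 = 9/64

P(M_ bb L_ N_) = 9/64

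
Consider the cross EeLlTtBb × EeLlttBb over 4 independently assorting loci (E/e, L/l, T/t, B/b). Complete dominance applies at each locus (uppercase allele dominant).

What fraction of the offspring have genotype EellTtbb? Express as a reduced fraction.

EeLlTtBb gametes: ELTB×1, ELTb×1, ELtB×1, ELtb×1, ElTB×1, ElTb×1, EltB×1, Eltb×1, eLTB×1, eLTb×1, eLtB×1, eLtb×1, elTB×1, elTb×1, eltB×1, eltb×1
EeLlttBb gametes: ELtB×2, ELtb×2, EltB×2, Eltb×2, eLtB×2, eLtb×2, eltB×2, eltb×2
EeLlTtBb×EeLlttBb grid (16·16=256): EELLTtBB=2 EELLTtBb=4 EELLTtbb=2 EELLttBB=2 EELLttBb=4 EELLttbb=2 EELlTtBB=4 EELlTtBb=8 EELlTtbb=4 EELlttBB=4 EELlttBb=8 EELlttbb=4 EEllTtBB=2 EEllTtBb=4 EEllTtbb=2 EEllttBB=2 EEllttBb=4 EEllttbb=2 EeLLTtBB=4 EeLLTtBb=8 EeLLTtbb=4 EeLLttBB=4 EeLLttBb=8 EeLLttbb=4 EeLlTtBB=8 EeLlTtBb=16 EeLlTtbb=8 EeLlttBB=8 EeLlttBb=16 EeLlttbb=8 EellTtBB=4 EellTtBb=8 EellTtbb=4 EellttBB=4 EellttBb=8 Eellttbb=4 eeLLTtBB=2 eeLLTtBb=4 eeLLTtbb=2 eeLLttBB=2 eeLLttBb=4 eeLLttbb=2 eeLlTtBB=4 eeLlTtBb=8 eeLlTtbb=4 eeLlttBB=4 eeLlttBb=8 eeLlttbb=4 eellTtBB=2 eellTtBb=4 eellTtbb=2 eellttBB=2 eellttBb=4 eellttbb=2
EellTtbb hits 4/256; gcd=4; 4÷4/256÷4 = 1/64

P(EellTtbb) = 1/64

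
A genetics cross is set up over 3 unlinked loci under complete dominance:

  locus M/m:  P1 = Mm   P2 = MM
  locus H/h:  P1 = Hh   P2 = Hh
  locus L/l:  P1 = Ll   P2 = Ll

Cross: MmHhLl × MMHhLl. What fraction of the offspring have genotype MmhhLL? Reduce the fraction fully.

P(MmhhLL) = 1/32

MmHhLl gametes: MHL×1, MHl×1, MhL×1, Mhl×1, mHL×1, mHl×1, mhL×1, mhl×1
MMHhLl gametes: MHL×2, MHl×2, MhL×2, Mhl×2
MmHhLl×MMHhLl grid (8·8=64): MMHHLL=2 MMHHLl=4 MMHHll=2 MMHhLL=4 MMHhLl=8 MMHhll=4 MMhhLL=2 MMhhLl=4 MMhhll=2 MmHHLL=2 MmHHLl=4 MmHHll=2 MmHhLL=4 MmHhLl=8 MmHhll=4 MmhhLL=2 MmhhLl=4 Mmhhll=2
MmhhLL hits 2/64; gcd=2; 2÷2/64÷2 = 1/32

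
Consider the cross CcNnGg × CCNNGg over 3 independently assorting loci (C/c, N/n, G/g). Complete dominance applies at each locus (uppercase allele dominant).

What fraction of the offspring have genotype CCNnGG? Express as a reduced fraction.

CcNnGg gametes: CNG×1, CNg×1, CnG×1, Cng×1, cNG×1, cNg×1, cnG×1, cng×1
CCNNGg gametes: CNG×4, CNg×4
CcNnGg×CCNNGg grid (8·8=64): CCNNGG=4 CCNNGg=8 CCNNgg=4 CCNnGG=4 CCNnGg=8 CCNngg=4 CcNNGG=4 CcNNGg=8 CcNNgg=4 CcNnGG=4 CcNnGg=8 CcNngg=4
CCNnGG hits 4/64; gcd=4; 4÷4/64÷4 = 1/16

P(CCNnGG) = 1/16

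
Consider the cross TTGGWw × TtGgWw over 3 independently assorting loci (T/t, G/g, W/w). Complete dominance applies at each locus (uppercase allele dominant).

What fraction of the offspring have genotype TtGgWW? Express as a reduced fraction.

TTGGWw gametes: TGW×4, TGw×4
TtGgWw gametes: TGW×1, TGw×1, TgW×1, Tgw×1, tGW×1, tGw×1, tgW×1, tgw×1
TTGGWw×TtGgWw grid (8·8=64): TTGGWW=4 TTGGWw=8 TTGGww=4 TTGgWW=4 TTGgWw=8 TTGgww=4 TtGGWW=4 TtGGWw=8 TtGGww=4 TtGgWW=4 TtGgWw=8 TtGgww=4
TtGgWW hits 4/64; gcd=4; 4÷4/64÷4 = 1/16

P(TtGgWW) = 1/16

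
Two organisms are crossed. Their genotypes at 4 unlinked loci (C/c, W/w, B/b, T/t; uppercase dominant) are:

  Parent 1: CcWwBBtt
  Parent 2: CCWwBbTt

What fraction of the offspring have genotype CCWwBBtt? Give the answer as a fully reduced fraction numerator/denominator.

P(CCWwBBtt) = 1/16

CcWwBBtt gametes: CWBt×4, CwBt×4, cWBt×4, cwBt×4
CCWwBbTt gametes: CWBT×2, CWBt×2, CWbT×2, CWbt×2, CwBT×2, CwBt×2, CwbT×2, Cwbt×2
CcWwBBtt×CCWwBbTt grid (16·16=256): CCWWBBTt=8 CCWWBBtt=8 CCWWBbTt=8 CCWWBbtt=8 CCWwBBTt=16 CCWwBBtt=16 CCWwBbTt=16 CCWwBbtt=16 CCwwBBTt=8 CCwwBBtt=8 CCwwBbTt=8 CCwwBbtt=8 CcWWBBTt=8 CcWWBBtt=8 CcWWBbTt=8 CcWWBbtt=8 CcWwBBTt=16 CcWwBBtt=16 CcWwBbTt=16 CcWwBbtt=16 CcwwBBTt=8 CcwwBBtt=8 CcwwBbTt=8 CcwwBbtt=8
CCWwBBtt hits 16/256; gcd=16; 16÷16/256÷16 = 1/16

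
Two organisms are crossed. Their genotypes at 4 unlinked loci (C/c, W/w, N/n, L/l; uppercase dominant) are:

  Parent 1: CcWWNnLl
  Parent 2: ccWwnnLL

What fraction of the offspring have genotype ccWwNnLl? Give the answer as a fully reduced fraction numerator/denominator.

CcWWNnLl gametes: CWNL×2, CWNl×2, CWnL×2, CWnl×2, cWNL×2, cWNl×2, cWnL×2, cWnl×2
ccWwnnLL gametes: cWnL×8, cwnL×8
CcWWNnLl×ccWwnnLL grid (16·16=256): CcWWNnLL=16 CcWWNnLl=16 CcWWnnLL=16 CcWWnnLl=16 CcWwNnLL=16 CcWwNnLl=16 CcWwnnLL=16 CcWwnnLl=16 ccWWNnLL=16 ccWWNnLl=16 ccWWnnLL=16 ccWWnnLl=16 ccWwNnLL=16 ccWwNnLl=16 ccWwnnLL=16 ccWwnnLl=16
ccWwNnLl hits 16/256; gcd=16; 16÷16/256÷16 = 1/16

P(ccWwNnLl) = 1/16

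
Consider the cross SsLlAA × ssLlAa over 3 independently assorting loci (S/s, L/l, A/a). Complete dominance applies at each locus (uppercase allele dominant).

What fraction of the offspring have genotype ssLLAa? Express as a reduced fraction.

SsLlAA gametes: SLA×2, SlA×2, sLA×2, slA×2
ssLlAa gametes: sLA×2, sLa×2, slA×2, sla×2
SsLlAA×ssLlAa grid (8·8=64): SsLLAA=4 SsLLAa=4 SsLlAA=8 SsLlAa=8 SsllAA=4 SsllAa=4 ssLLAA=4 ssLLAa=4 ssLlAA=8 ssLlAa=8 ssllAA=4 ssllAa=4
ssLLAa hits 4/64; gcd=4; 4÷4/64÷4 = 1/16

P(ssLLAa) = 1/16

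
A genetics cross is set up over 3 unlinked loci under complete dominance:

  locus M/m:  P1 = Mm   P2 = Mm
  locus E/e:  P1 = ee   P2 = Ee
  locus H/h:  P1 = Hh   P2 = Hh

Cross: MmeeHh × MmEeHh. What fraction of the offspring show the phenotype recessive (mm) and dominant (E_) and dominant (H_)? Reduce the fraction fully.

P(mm E_ H_) = 3/32

MmeeHh gametes: MeH×2, Meh×2, meH×2, meh×2
MmEeHh gametes: MEH×1, MEh×1, MeH×1, Meh×1, mEH×1, mEh×1, meH×1, meh×1
MmeeHh×MmEeHh grid (8·8=64): MMEeHH=2 MMEeHh=4 MMEehh=2 MMeeHH=2 MMeeHh=4 MMeehh=2 MmEeHH=4 MmEeHh=8 MmEehh=4 MmeeHH=4 MmeeHh=8 Mmeehh=4 mmEeHH=2 mmEeHh=4 mmEehh=2 mmeeHH=2 mmeeHh=4 mmeehh=2
mm E_ H_ hits 6/64; gcd=2; 6÷2/64÷2 = 3/32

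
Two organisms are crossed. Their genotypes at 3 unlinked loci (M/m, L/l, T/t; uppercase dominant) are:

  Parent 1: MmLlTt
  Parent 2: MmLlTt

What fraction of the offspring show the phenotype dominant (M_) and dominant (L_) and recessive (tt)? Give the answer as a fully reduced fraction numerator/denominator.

P(M_ L_ tt) = 9/64

MmLlTt gametes: MLT×1, MLt×1, MlT×1, Mlt×1, mLT×1, mLt×1, mlT×1, mlt×1
MmLlTt gametes: MLT×1, MLt×1, MlT×1, Mlt×1, mLT×1, mLt×1, mlT×1, mlt×1
MmLlTt×MmLlTt grid (8·8=64): MMLLTT=1 MMLLTt=2 MMLLtt=1 MMLlTT=2 MMLlTt=4 MMLltt=2 MMllTT=1 MMllTt=2 MMlltt=1 MmLLTT=2 MmLLTt=4 MmLLtt=2 MmLlTT=4 MmLlTt=8 MmLltt=4 MmllTT=2 MmllTt=4 Mmlltt=2 mmLLTT=1 mmLLTt=2 mmLLtt=1 mmLlTT=2 mmLlTt=4 mmLltt=2 mmllTT=1 mmllTt=2 mmlltt=1
M_ L_ tt hits 9/64; gcd=1; 9÷1/64÷1 = 9/64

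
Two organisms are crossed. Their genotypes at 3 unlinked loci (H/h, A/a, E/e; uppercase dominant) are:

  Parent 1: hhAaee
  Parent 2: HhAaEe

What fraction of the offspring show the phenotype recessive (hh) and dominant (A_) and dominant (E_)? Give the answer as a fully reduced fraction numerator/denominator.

P(hh A_ E_) = 3/16

hhAaee gametes: hAe×4, hae×4
HhAaEe gametes: HAE×1, HAe×1, HaE×1, Hae×1, hAE×1, hAe×1, haE×1, hae×1
hhAaee×HhAaEe grid (8·8=64): HhAAEe=4 HhAAee=4 HhAaEe=8 HhAaee=8 HhaaEe=4 Hhaaee=4 hhAAEe=4 hhAAee=4 hhAaEe=8 hhAaee=8 hhaaEe=4 hhaaee=4
hh A_ E_ hits 12/64; gcd=4; 12÷4/64÷4 = 3/16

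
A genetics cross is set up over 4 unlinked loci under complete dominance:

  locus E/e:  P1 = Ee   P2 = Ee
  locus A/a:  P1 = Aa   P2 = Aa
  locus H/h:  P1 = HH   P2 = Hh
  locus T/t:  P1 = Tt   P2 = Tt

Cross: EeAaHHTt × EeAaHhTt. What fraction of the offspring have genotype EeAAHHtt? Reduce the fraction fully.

P(EeAAHHtt) = 1/64

EeAaHHTt gametes: EAHT×2, EAHt×2, EaHT×2, EaHt×2, eAHT×2, eAHt×2, eaHT×2, eaHt×2
EeAaHhTt gametes: EAHT×1, EAHt×1, EAhT×1, EAht×1, EaHT×1, EaHt×1, EahT×1, Eaht×1, eAHT×1, eAHt×1, eAhT×1, eAht×1, eaHT×1, eaHt×1, eahT×1, eaht×1
EeAaHHTt×EeAaHhTt grid (16·16=256): EEAAHHTT=2 EEAAHHTt=4 EEAAHHtt=2 EEAAHhTT=2 EEAAHhTt=4 EEAAHhtt=2 EEAaHHTT=4 EEAaHHTt=8 EEAaHHtt=4 EEAaHhTT=4 EEAaHhTt=8 EEAaHhtt=4 EEaaHHTT=2 EEaaHHTt=4 EEaaHHtt=2 EEaaHhTT=2 EEaaHhTt=4 EEaaHhtt=2 EeAAHHTT=4 EeAAHHTt=8 EeAAHHtt=4 EeAAHhTT=4 EeAAHhTt=8 EeAAHhtt=4 EeAaHHTT=8 EeAaHHTt=16 EeAaHHtt=8 EeAaHhTT=8 EeAaHhTt=16 EeAaHhtt=8 EeaaHHTT=4 EeaaHHTt=8 EeaaHHtt=4 EeaaHhTT=4 EeaaHhTt=8 EeaaHhtt=4 eeAAHHTT=2 eeAAHHTt=4 eeAAHHtt=2 eeAAHhTT=2 eeAAHhTt=4 eeAAHhtt=2 eeAaHHTT=4 eeAaHHTt=8 eeAaHHtt=4 eeAaHhTT=4 eeAaHhTt=8 eeAaHhtt=4 eeaaHHTT=2 eeaaHHTt=4 eeaaHHtt=2 eeaaHhTT=2 eeaaHhTt=4 eeaaHhtt=2
EeAAHHtt hits 4/256; gcd=4; 4÷4/256÷4 = 1/64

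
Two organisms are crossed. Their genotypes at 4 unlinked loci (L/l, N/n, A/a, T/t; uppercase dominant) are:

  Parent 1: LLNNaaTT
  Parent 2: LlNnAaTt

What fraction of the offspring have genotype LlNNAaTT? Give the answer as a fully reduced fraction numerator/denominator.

LLNNaaTT gametes: LNaT×16
LlNnAaTt gametes: LNAT×1, LNAt×1, LNaT×1, LNat×1, LnAT×1, LnAt×1, LnaT×1, Lnat×1, lNAT×1, lNAt×1, lNaT×1, lNat×1, lnAT×1, lnAt×1, lnaT×1, lnat×1
LLNNaaTT×LlNnAaTt grid (16·16=256): LLNNAaTT=16 LLNNAaTt=16 LLNNaaTT=16 LLNNaaTt=16 LLNnAaTT=16 LLNnAaTt=16 LLNnaaTT=16 LLNnaaTt=16 LlNNAaTT=16 LlNNAaTt=16 LlNNaaTT=16 LlNNaaTt=16 LlNnAaTT=16 LlNnAaTt=16 LlNnaaTT=16 LlNnaaTt=16
LlNNAaTT hits 16/256; gcd=16; 16÷16/256÷16 = 1/16

P(LlNNAaTT) = 1/16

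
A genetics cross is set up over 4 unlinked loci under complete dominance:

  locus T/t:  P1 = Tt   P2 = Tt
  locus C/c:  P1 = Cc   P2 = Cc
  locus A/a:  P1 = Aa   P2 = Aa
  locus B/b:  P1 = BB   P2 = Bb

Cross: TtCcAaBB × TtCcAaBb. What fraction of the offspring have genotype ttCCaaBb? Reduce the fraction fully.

P(ttCCaaBb) = 1/128

TtCcAaBB gametes: TCAB×2, TCaB×2, TcAB×2, TcaB×2, tCAB×2, tCaB×2, tcAB×2, tcaB×2
TtCcAaBb gametes: TCAB×1, TCAb×1, TCaB×1, TCab×1, TcAB×1, TcAb×1, TcaB×1, Tcab×1, tCAB×1, tCAb×1, tCaB×1, tCab×1, tcAB×1, tcAb×1, tcaB×1, tcab×1
TtCcAaBB×TtCcAaBb grid (16·16=256): TTCCAABB=2 TTCCAABb=2 TTCCAaBB=4 TTCCAaBb=4 TTCCaaBB=2 TTCCaaBb=2 TTCcAABB=4 TTCcAABb=4 TTCcAaBB=8 TTCcAaBb=8 TTCcaaBB=4 TTCcaaBb=4 TTccAABB=2 TTccAABb=2 TTccAaBB=4 TTccAaBb=4 TTccaaBB=2 TTccaaBb=2 TtCCAABB=4 TtCCAABb=4 TtCCAaBB=8 TtCCAaBb=8 TtCCaaBB=4 TtCCaaBb=4 TtCcAABB=8 TtCcAABb=8 TtCcAaBB=16 TtCcAaBb=16 TtCcaaBB=8 TtCcaaBb=8 TtccAABB=4 TtccAABb=4 TtccAaBB=8 TtccAaBb=8 TtccaaBB=4 TtccaaBb=4 ttCCAABB=2 ttCCAABb=2 ttCCAaBB=4 ttCCAaBb=4 ttCCaaBB=2 ttCCaaBb=2 ttCcAABB=4 ttCcAABb=4 ttCcAaBB=8 ttCcAaBb=8 ttCcaaBB=4 ttCcaaBb=4 ttccAABB=2 ttccAABb=2 ttccAaBB=4 ttccAaBb=4 ttccaaBB=2 ttccaaBb=2
ttCCaaBb hits 2/256; gcd=2; 2÷2/256÷2 = 1/128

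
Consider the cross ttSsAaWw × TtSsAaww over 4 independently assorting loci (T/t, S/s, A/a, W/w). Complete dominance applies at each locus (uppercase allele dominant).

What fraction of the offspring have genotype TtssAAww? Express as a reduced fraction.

ttSsAaWw gametes: tSAW×2, tSAw×2, tSaW×2, tSaw×2, tsAW×2, tsAw×2, tsaW×2, tsaw×2
TtSsAaww gametes: TSAw×2, TSaw×2, TsAw×2, Tsaw×2, tSAw×2, tSaw×2, tsAw×2, tsaw×2
ttSsAaWw×TtSsAaww grid (16·16=256): TtSSAAWw=4 TtSSAAww=4 TtSSAaWw=8 TtSSAaww=8 TtSSaaWw=4 TtSSaaww=4 TtSsAAWw=8 TtSsAAww=8 TtSsAaWw=16 TtSsAaww=16 TtSsaaWw=8 TtSsaaww=8 TtssAAWw=4 TtssAAww=4 TtssAaWw=8 TtssAaww=8 TtssaaWw=4 Ttssaaww=4 ttSSAAWw=4 ttSSAAww=4 ttSSAaWw=8 ttSSAaww=8 ttSSaaWw=4 ttSSaaww=4 ttSsAAWw=8 ttSsAAww=8 ttSsAaWw=16 ttSsAaww=16 ttSsaaWw=8 ttSsaaww=8 ttssAAWw=4 ttssAAww=4 ttssAaWw=8 ttssAaww=8 ttssaaWw=4 ttssaaww=4
TtssAAww hits 4/256; gcd=4; 4÷4/256÷4 = 1/64

P(TtssAAww) = 1/64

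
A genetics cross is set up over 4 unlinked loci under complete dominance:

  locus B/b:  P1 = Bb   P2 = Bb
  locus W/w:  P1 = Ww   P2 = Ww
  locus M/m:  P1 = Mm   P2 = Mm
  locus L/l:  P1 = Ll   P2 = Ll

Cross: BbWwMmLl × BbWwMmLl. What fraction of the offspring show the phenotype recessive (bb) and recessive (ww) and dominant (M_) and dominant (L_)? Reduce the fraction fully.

P(bb ww M_ L_) = 9/256

BbWwMmLl gametes: BWML×1, BWMl×1, BWmL×1, BWml×1, BwML×1, BwMl×1, BwmL×1, Bwml×1, bWML×1, bWMl×1, bWmL×1, bWml×1, bwML×1, bwMl×1, bwmL×1, bwml×1
BbWwMmLl gametes: BWML×1, BWMl×1, BWmL×1, BWml×1, BwML×1, BwMl×1, BwmL×1, Bwml×1, bWML×1, bWMl×1, bWmL×1, bWml×1, bwML×1, bwMl×1, bwmL×1, bwml×1
BbWwMmLl×BbWwMmLl grid (16·16=256): BBWWMMLL=1 BBWWMMLl=2 BBWWMMll=1 BBWWMmLL=2 BBWWMmLl=4 BBWWMmll=2 BBWWmmLL=1 BBWWmmLl=2 BBWWmmll=1 BBWwMMLL=2 BBWwMMLl=4 BBWwMMll=2 BBWwMmLL=4 BBWwMmLl=8 BBWwMmll=4 BBWwmmLL=2 BBWwmmLl=4 BBWwmmll=2 BBwwMMLL=1 BBwwMMLl=2 BBwwMMll=1 BBwwMmLL=2 BBwwMmLl=4 BBwwMmll=2 BBwwmmLL=1 BBwwmmLl=2 BBwwmmll=1 BbWWMMLL=2 BbWWMMLl=4 BbWWMMll=2 BbWWMmLL=4 BbWWMmLl=8 BbWWMmll=4 BbWWmmLL=2 BbWWmmLl=4 BbWWmmll=2 BbWwMMLL=4 BbWwMMLl=8 BbWwMMll=4 BbWwMmLL=8 BbWwMmLl=16 BbWwMmll=8 BbWwmmLL=4 BbWwmmLl=8 BbWwmmll=4 BbwwMMLL=2 BbwwMMLl=4 BbwwMMll=2 BbwwMmLL=4 BbwwMmLl=8 BbwwMmll=4 BbwwmmLL=2 BbwwmmLl=4 Bbwwmmll=2 bbWWMMLL=1 bbWWMMLl=2 bbWWMMll=1 bbWWMmLL=2 bbWWMmLl=4 bbWWMmll=2 bbWWmmLL=1 bbWWmmLl=2 bbWWmmll=1 bbWwMMLL=2 bbWwMMLl=4 bbWwMMll=2 bbWwMmLL=4 bbWwMmLl=8 bbWwMmll=4 bbWwmmLL=2 bbWwmmLl=4 bbWwmmll=2 bbwwMMLL=1 bbwwMMLl=2 bbwwMMll=1 bbwwMmLL=2 bbwwMmLl=4 bbwwMmll=2 bbwwmmLL=1 bbwwmmLl=2 bbwwmmll=1
bb ww M_ L_ hits 9/256; gcd=1; 9÷1/256÷1 = 9/256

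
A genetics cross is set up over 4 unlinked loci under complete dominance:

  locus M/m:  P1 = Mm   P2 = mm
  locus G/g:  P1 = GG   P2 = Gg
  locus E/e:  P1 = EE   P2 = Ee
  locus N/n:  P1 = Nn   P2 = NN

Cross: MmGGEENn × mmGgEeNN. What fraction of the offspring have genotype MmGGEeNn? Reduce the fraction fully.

MmGGEENn gametes: MGEN×4, MGEn×4, mGEN×4, mGEn×4
mmGgEeNN gametes: mGEN×4, mGeN×4, mgEN×4, mgeN×4
MmGGEENn×mmGgEeNN grid (16·16=256): MmGGEENN=16 MmGGEENn=16 MmGGEeNN=16 MmGGEeNn=16 MmGgEENN=16 MmGgEENn=16 MmGgEeNN=16 MmGgEeNn=16 mmGGEENN=16 mmGGEENn=16 mmGGEeNN=16 mmGGEeNn=16 mmGgEENN=16 mmGgEENn=16 mmGgEeNN=16 mmGgEeNn=16
MmGGEeNn hits 16/256; gcd=16; 16÷16/256÷16 = 1/16

P(MmGGEeNn) = 1/16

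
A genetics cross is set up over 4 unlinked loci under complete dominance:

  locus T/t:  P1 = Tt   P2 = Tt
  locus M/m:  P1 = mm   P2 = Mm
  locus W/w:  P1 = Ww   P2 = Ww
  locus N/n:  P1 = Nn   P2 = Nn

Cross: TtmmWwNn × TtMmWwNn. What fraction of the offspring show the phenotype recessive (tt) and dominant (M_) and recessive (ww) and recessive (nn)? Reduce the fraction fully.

P(tt M_ ww nn) = 1/128

TtmmWwNn gametes: TmWN×2, TmWn×2, TmwN×2, Tmwn×2, tmWN×2, tmWn×2, tmwN×2, tmwn×2
TtMmWwNn gametes: TMWN×1, TMWn×1, TMwN×1, TMwn×1, TmWN×1, TmWn×1, TmwN×1, Tmwn×1, tMWN×1, tMWn×1, tMwN×1, tMwn×1, tmWN×1, tmWn×1, tmwN×1, tmwn×1
TtmmWwNn×TtMmWwNn grid (16·16=256): TTMmWWNN=2 TTMmWWNn=4 TTMmWWnn=2 TTMmWwNN=4 TTMmWwNn=8 TTMmWwnn=4 TTMmwwNN=2 TTMmwwNn=4 TTMmwwnn=2 TTmmWWNN=2 TTmmWWNn=4 TTmmWWnn=2 TTmmWwNN=4 TTmmWwNn=8 TTmmWwnn=4 TTmmwwNN=2 TTmmwwNn=4 TTmmwwnn=2 TtMmWWNN=4 TtMmWWNn=8 TtMmWWnn=4 TtMmWwNN=8 TtMmWwNn=16 TtMmWwnn=8 TtMmwwNN=4 TtMmwwNn=8 TtMmwwnn=4 TtmmWWNN=4 TtmmWWNn=8 TtmmWWnn=4 TtmmWwNN=8 TtmmWwNn=16 TtmmWwnn=8 TtmmwwNN=4 TtmmwwNn=8 Ttmmwwnn=4 ttMmWWNN=2 ttMmWWNn=4 ttMmWWnn=2 ttMmWwNN=4 ttMmWwNn=8 ttMmWwnn=4 ttMmwwNN=2 ttMmwwNn=4 ttMmwwnn=2 ttmmWWNN=2 ttmmWWNn=4 ttmmWWnn=2 ttmmWwNN=4 ttmmWwNn=8 ttmmWwnn=4 ttmmwwNN=2 ttmmwwNn=4 ttmmwwnn=2
tt M_ ww nn hits 2/256; gcd=2; 2÷2/256÷2 = 1/128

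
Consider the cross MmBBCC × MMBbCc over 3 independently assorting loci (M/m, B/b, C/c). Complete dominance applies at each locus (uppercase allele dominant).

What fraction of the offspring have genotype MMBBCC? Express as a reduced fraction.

MmBBCC gametes: MBC×4, mBC×4
MMBbCc gametes: MBC×2, MBc×2, MbC×2, Mbc×2
MmBBCC×MMBbCc grid (8·8=64): MMBBCC=8 MMBBCc=8 MMBbCC=8 MMBbCc=8 MmBBCC=8 MmBBCc=8 MmBbCC=8 MmBbCc=8
MMBBCC hits 8/64; gcd=8; 8÷8/64÷8 = 1/8

P(MMBBCC) = 1/8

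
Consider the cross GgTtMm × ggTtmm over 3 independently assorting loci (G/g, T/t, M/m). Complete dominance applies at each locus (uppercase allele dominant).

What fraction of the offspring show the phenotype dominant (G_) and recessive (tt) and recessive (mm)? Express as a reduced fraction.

GgTtMm gametes: GTM×1, GTm×1, GtM×1, Gtm×1, gTM×1, gTm×1, gtM×1, gtm×1
ggTtmm gametes: gTm×4, gtm×4
GgTtMm×ggTtmm grid (8·8=64): GgTTMm=4 GgTTmm=4 GgTtMm=8 GgTtmm=8 GgttMm=4 Ggttmm=4 ggTTMm=4 ggTTmm=4 ggTtMm=8 ggTtmm=8 ggttMm=4 ggttmm=4
G_ tt mm hits 4/64; gcd=4; 4÷4/64÷4 = 1/16

P(G_ tt mm) = 1/16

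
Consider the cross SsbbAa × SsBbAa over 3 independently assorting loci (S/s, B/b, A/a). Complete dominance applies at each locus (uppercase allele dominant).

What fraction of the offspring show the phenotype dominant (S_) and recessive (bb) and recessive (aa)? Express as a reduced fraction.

P(S_ bb aa) = 3/32

SsbbAa gametes: SbA×2, Sba×2, sbA×2, sba×2
SsBbAa gametes: SBA×1, SBa×1, SbA×1, Sba×1, sBA×1, sBa×1, sbA×1, sba×1
SsbbAa×SsBbAa grid (8·8=64): SSBbAA=2 SSBbAa=4 SSBbaa=2 SSbbAA=2 SSbbAa=4 SSbbaa=2 SsBbAA=4 SsBbAa=8 SsBbaa=4 SsbbAA=4 SsbbAa=8 Ssbbaa=4 ssBbAA=2 ssBbAa=4 ssBbaa=2 ssbbAA=2 ssbbAa=4 ssbbaa=2
S_ bb aa hits 6/64; gcd=2; 6÷2/64÷2 = 3/32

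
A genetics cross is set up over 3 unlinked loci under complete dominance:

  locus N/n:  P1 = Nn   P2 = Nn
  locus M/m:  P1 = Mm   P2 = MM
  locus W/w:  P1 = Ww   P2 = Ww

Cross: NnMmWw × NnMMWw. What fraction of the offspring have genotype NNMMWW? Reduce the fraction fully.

NnMmWw gametes: NMW×1, NMw×1, NmW×1, Nmw×1, nMW×1, nMw×1, nmW×1, nmw×1
NnMMWw gametes: NMW×2, NMw×2, nMW×2, nMw×2
NnMmWw×NnMMWw grid (8·8=64): NNMMWW=2 NNMMWw=4 NNMMww=2 NNMmWW=2 NNMmWw=4 NNMmww=2 NnMMWW=4 NnMMWw=8 NnMMww=4 NnMmWW=4 NnMmWw=8 NnMmww=4 nnMMWW=2 nnMMWw=4 nnMMww=2 nnMmWW=2 nnMmWw=4 nnMmww=2
NNMMWW hits 2/64; gcd=2; 2÷2/64÷2 = 1/32

P(NNMMWW) = 1/32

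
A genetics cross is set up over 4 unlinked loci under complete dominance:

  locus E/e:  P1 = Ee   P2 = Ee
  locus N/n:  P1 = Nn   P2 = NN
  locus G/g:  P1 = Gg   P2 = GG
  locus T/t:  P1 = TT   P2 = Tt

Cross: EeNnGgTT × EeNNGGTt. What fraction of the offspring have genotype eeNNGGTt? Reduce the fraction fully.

P(eeNNGGTt) = 1/32

EeNnGgTT gametes: ENGT×2, ENgT×2, EnGT×2, EngT×2, eNGT×2, eNgT×2, enGT×2, engT×2
EeNNGGTt gametes: ENGT×4, ENGt×4, eNGT×4, eNGt×4
EeNnGgTT×EeNNGGTt grid (16·16=256): EENNGGTT=8 EENNGGTt=8 EENNGgTT=8 EENNGgTt=8 EENnGGTT=8 EENnGGTt=8 EENnGgTT=8 EENnGgTt=8 EeNNGGTT=16 EeNNGGTt=16 EeNNGgTT=16 EeNNGgTt=16 EeNnGGTT=16 EeNnGGTt=16 EeNnGgTT=16 EeNnGgTt=16 eeNNGGTT=8 eeNNGGTt=8 eeNNGgTT=8 eeNNGgTt=8 eeNnGGTT=8 eeNnGGTt=8 eeNnGgTT=8 eeNnGgTt=8
eeNNGGTt hits 8/256; gcd=8; 8÷8/256÷8 = 1/32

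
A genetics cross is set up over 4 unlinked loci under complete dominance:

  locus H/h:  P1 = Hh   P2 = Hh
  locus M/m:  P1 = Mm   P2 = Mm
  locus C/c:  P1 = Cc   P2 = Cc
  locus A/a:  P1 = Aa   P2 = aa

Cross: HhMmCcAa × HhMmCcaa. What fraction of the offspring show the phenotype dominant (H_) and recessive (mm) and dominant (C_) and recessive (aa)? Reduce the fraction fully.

HhMmCcAa gametes: HMCA×1, HMCa×1, HMcA×1, HMca×1, HmCA×1, HmCa×1, HmcA×1, Hmca×1, hMCA×1, hMCa×1, hMcA×1, hMca×1, hmCA×1, hmCa×1, hmcA×1, hmca×1
HhMmCcaa gametes: HMCa×2, HMca×2, HmCa×2, Hmca×2, hMCa×2, hMca×2, hmCa×2, hmca×2
HhMmCcAa×HhMmCcaa grid (16·16=256): HHMMCCAa=2 HHMMCCaa=2 HHMMCcAa=4 HHMMCcaa=4 HHMMccAa=2 HHMMccaa=2 HHMmCCAa=4 HHMmCCaa=4 HHMmCcAa=8 HHMmCcaa=8 HHMmccAa=4 HHMmccaa=4 HHmmCCAa=2 HHmmCCaa=2 HHmmCcAa=4 HHmmCcaa=4 HHmmccAa=2 HHmmccaa=2 HhMMCCAa=4 HhMMCCaa=4 HhMMCcAa=8 HhMMCcaa=8 HhMMccAa=4 HhMMccaa=4 HhMmCCAa=8 HhMmCCaa=8 HhMmCcAa=16 HhMmCcaa=16 HhMmccAa=8 HhMmccaa=8 HhmmCCAa=4 HhmmCCaa=4 HhmmCcAa=8 HhmmCcaa=8 HhmmccAa=4 Hhmmccaa=4 hhMMCCAa=2 hhMMCCaa=2 hhMMCcAa=4 hhMMCcaa=4 hhMMccAa=2 hhMMccaa=2 hhMmCCAa=4 hhMmCCaa=4 hhMmCcAa=8 hhMmCcaa=8 hhMmccAa=4 hhMmccaa=4 hhmmCCAa=2 hhmmCCaa=2 hhmmCcAa=4 hhmmCcaa=4 hhmmccAa=2 hhmmccaa=2
H_ mm C_ aa hits 18/256; gcd=2; 18÷2/256÷2 = 9/128

P(H_ mm C_ aa) = 9/128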